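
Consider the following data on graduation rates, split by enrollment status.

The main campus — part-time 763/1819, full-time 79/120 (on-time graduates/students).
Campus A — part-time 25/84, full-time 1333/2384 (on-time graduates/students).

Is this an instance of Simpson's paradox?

Yes

Part-time: the main campus 763/1819 = 41.9%, Campus A 25/84 = 29.8% → the main campus
Full-time: the main campus 79/120 = 65.8%, Campus A 1333/2384 = 55.9% → the main campus
Overall: the main campus 842/1939 = 43.4%, Campus A 1358/2468 = 55.0% → Campus A
The main campus wins each enrollment group but Campus A wins overall — the comparison reverses. The main campus's students skew toward part-time, which has a lower base rate.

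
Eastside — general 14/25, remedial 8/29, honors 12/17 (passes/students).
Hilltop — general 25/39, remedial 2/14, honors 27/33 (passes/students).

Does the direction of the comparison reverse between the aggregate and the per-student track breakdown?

No

General: Eastside 14/25 = 56.0%, Hilltop 25/39 = 64.1% → Hilltop
Remedial: Eastside 8/29 = 27.6%, Hilltop 2/14 = 14.3% → Eastside
Honors: Eastside 12/17 = 70.6%, Hilltop 27/33 = 81.8% → Hilltop
Overall: Eastside 34/71 = 47.9%, Hilltop 54/86 = 62.8% → Hilltop
Neither sweeps: Eastside wins 1 of 3 groups, Hilltop wins 2. Hilltop wins overall but not every group — no Simpson reversal.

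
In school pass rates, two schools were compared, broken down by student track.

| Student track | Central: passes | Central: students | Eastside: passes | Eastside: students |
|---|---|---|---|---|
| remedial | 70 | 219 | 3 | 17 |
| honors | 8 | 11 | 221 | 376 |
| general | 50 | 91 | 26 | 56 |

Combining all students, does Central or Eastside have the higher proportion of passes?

Eastside

Remedial: Central 70/219 = 32.0%, Eastside 3/17 = 17.6% → Central
Honors: Central 8/11 = 72.7%, Eastside 221/376 = 58.8% → Central
General: Central 50/91 = 54.9%, Eastside 26/56 = 46.4% → Central
Overall: Central 128/321 = 39.9%, Eastside 250/449 = 55.7% → Eastside
(Central wins every student group but Eastside wins overall — Central's students skew toward the low-rate remedial group.)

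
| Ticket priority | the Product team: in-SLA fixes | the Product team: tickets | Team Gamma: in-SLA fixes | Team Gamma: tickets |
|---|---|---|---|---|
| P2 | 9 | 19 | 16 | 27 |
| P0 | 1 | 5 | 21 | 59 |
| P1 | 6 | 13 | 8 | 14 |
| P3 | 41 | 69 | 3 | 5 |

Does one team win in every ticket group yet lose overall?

P2: the Product team 9/19 = 47.4%, Team Gamma 16/27 = 59.3% → Team Gamma
P0: the Product team 1/5 = 20.0%, Team Gamma 21/59 = 35.6% → Team Gamma
P1: the Product team 6/13 = 46.2%, Team Gamma 8/14 = 57.1% → Team Gamma
P3: the Product team 41/69 = 59.4%, Team Gamma 3/5 = 60.0% → Team Gamma
Overall: the Product team 57/106 = 53.8%, Team Gamma 48/105 = 45.7% → the Product team
Team Gamma wins each ticket group but the Product team wins overall — the comparison reverses. Team Gamma's tickets skew toward P0, which has a lower base rate.

Yes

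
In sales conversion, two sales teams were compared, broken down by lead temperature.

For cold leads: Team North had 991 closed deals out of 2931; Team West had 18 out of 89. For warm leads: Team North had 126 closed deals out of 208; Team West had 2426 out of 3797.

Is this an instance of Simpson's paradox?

No

Cold: Team North 991/2931 = 33.8%, Team West 18/89 = 20.2% → Team North
Warm: Team North 126/208 = 60.6%, Team West 2426/3797 = 63.9% → Team West
Overall: Team North 1117/3139 = 35.6%, Team West 2444/3886 = 62.9% → Team West
Neither sweeps: Team North wins 1 of 2 groups, Team West wins 1. Team West wins overall but not every group — no Simpson reversal.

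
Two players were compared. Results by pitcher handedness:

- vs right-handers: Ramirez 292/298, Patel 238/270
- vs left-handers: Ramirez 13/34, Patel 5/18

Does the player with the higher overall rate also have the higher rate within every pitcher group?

Yes

Vs right-handers: Ramirez 292/298 = 98.0%, Patel 238/270 = 88.1% → Ramirez
Vs left-handers: Ramirez 13/34 = 38.2%, Patel 5/18 = 27.8% → Ramirez
Overall: Ramirez 305/332 = 91.9%, Patel 243/288 = 84.4% → Ramirez
Ramirez wins overall and in every pitcher group — no reversal.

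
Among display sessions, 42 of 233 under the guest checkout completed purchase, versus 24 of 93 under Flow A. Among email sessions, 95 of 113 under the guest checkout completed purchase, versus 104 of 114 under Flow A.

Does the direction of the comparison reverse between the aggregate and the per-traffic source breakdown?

Display: the guest checkout 42/233 = 18.0%, Flow A 24/93 = 25.8% → Flow A
Email: the guest checkout 95/113 = 84.1%, Flow A 104/114 = 91.2% → Flow A
Overall: the guest checkout 137/346 = 39.6%, Flow A 128/207 = 61.8% → Flow A
Flow A wins overall and in every traffic group — no reversal.

No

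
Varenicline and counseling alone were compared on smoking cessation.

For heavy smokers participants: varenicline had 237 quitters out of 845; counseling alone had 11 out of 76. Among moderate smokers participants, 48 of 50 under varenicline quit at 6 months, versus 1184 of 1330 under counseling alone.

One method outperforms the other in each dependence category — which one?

Heavy smokers: varenicline 237/845 = 28.0%, counseling alone 11/76 = 14.5% → varenicline
Moderate smokers: varenicline 48/50 = 96.0%, counseling alone 1184/1330 = 89.0% → varenicline
Varenicline has the higher rate in both groups.

varenicline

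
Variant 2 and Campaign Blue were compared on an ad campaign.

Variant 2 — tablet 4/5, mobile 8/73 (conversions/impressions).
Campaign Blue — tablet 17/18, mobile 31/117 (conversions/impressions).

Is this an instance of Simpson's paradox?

Tablet: Variant 2 4/5 = 80.0%, Campaign Blue 17/18 = 94.4% → Campaign Blue
Mobile: Variant 2 8/73 = 11.0%, Campaign Blue 31/117 = 26.5% → Campaign Blue
Overall: Variant 2 12/78 = 15.4%, Campaign Blue 48/135 = 35.6% → Campaign Blue
Campaign Blue wins overall and in every device group — no reversal.

No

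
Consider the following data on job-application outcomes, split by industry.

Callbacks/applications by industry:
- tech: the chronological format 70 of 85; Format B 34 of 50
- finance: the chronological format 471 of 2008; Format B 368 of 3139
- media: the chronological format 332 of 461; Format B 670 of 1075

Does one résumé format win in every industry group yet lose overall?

Tech: the chronological format 70/85 = 82.4%, Format B 34/50 = 68.0% → the chronological format
Finance: the chronological format 471/2008 = 23.5%, Format B 368/3139 = 11.7% → the chronological format
Media: the chronological format 332/461 = 72.0%, Format B 670/1075 = 62.3% → the chronological format
Overall: the chronological format 873/2554 = 34.2%, Format B 1072/4264 = 25.1% → the chronological format
The chronological format wins overall and in every industry group — no reversal.

No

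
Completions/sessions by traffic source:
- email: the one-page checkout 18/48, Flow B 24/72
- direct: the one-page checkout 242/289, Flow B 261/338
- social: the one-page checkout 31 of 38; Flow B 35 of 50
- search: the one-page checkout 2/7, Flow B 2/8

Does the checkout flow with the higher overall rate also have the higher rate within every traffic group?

Yes

Email: the one-page checkout 18/48 = 37.5%, Flow B 24/72 = 33.3% → the one-page checkout
Direct: the one-page checkout 242/289 = 83.7%, Flow B 261/338 = 77.2% → the one-page checkout
Social: the one-page checkout 31/38 = 81.6%, Flow B 35/50 = 70.0% → the one-page checkout
Search: the one-page checkout 2/7 = 28.6%, Flow B 2/8 = 25.0% → the one-page checkout
Overall: the one-page checkout 293/382 = 76.7%, Flow B 322/468 = 68.8% → the one-page checkout
The one-page checkout wins overall and in every traffic group — no reversal.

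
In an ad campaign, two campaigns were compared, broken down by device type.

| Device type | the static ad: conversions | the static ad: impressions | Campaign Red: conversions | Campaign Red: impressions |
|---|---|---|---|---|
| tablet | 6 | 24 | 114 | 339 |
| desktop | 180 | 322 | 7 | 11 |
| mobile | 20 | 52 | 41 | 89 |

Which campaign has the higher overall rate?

the static ad

Tablet: the static ad 6/24 = 25.0%, Campaign Red 114/339 = 33.6% → Campaign Red
Desktop: the static ad 180/322 = 55.9%, Campaign Red 7/11 = 63.6% → Campaign Red
Mobile: the static ad 20/52 = 38.5%, Campaign Red 41/89 = 46.1% → Campaign Red
Overall: the static ad 206/398 = 51.8%, Campaign Red 162/439 = 36.9% → the static ad
(Campaign Red wins every device group but the static ad wins overall — Campaign Red's impressions skew toward the low-rate tablet group.)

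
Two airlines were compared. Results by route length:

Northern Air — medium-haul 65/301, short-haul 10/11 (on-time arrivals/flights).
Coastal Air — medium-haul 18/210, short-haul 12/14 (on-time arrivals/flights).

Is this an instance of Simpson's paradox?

No

Medium-haul: Northern Air 65/301 = 21.6%, Coastal Air 18/210 = 8.6% → Northern Air
Short-haul: Northern Air 10/11 = 90.9%, Coastal Air 12/14 = 85.7% → Northern Air
Overall: Northern Air 75/312 = 24.0%, Coastal Air 30/224 = 13.4% → Northern Air
Northern Air wins overall and in every route group — no reversal.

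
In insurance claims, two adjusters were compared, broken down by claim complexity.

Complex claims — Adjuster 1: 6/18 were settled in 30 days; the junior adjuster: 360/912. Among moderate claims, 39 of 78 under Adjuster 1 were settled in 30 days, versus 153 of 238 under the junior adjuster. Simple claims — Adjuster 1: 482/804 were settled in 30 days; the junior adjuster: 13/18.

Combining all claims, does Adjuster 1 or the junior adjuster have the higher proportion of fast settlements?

Adjuster 1

Complex: Adjuster 1 6/18 = 33.3%, the junior adjuster 360/912 = 39.5% → the junior adjuster
Moderate: Adjuster 1 39/78 = 50.0%, the junior adjuster 153/238 = 64.3% → the junior adjuster
Simple: Adjuster 1 482/804 = 60.0%, the junior adjuster 13/18 = 72.2% → the junior adjuster
Overall: Adjuster 1 527/900 = 58.6%, the junior adjuster 526/1168 = 45.0% → Adjuster 1
(The junior adjuster wins every claim group but Adjuster 1 wins overall — the junior adjuster's claims skew toward the low-rate complex group.)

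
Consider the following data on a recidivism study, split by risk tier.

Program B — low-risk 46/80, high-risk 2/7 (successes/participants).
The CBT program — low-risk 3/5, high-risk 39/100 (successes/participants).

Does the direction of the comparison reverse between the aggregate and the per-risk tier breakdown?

Low-risk: Program B 46/80 = 57.5%, the CBT program 3/5 = 60.0% → the CBT program
High-risk: Program B 2/7 = 28.6%, the CBT program 39/100 = 39.0% → the CBT program
Overall: Program B 48/87 = 55.2%, the CBT program 42/105 = 40.0% → Program B
The CBT program wins each risk group but Program B wins overall — the comparison reverses. The CBT program's participants skew toward high-risk, which has a lower base rate.

Yes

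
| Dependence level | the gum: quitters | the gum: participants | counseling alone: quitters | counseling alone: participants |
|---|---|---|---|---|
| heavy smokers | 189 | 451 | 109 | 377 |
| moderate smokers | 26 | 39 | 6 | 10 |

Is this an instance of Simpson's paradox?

No

Heavy smokers: the gum 189/451 = 41.9%, counseling alone 109/377 = 28.9% → the gum
Moderate smokers: the gum 26/39 = 66.7%, counseling alone 6/10 = 60.0% → the gum
Overall: the gum 215/490 = 43.9%, counseling alone 115/387 = 29.7% → the gum
The gum wins overall and in every dependence group — no reversal.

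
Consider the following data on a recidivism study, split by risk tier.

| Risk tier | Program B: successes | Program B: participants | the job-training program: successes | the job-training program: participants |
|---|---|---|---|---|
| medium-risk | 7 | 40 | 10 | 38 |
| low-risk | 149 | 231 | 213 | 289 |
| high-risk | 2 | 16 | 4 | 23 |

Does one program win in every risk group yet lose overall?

Medium-risk: Program B 7/40 = 17.5%, the job-training program 10/38 = 26.3% → the job-training program
Low-risk: Program B 149/231 = 64.5%, the job-training program 213/289 = 73.7% → the job-training program
High-risk: Program B 2/16 = 12.5%, the job-training program 4/23 = 17.4% → the job-training program
Overall: Program B 158/287 = 55.1%, the job-training program 227/350 = 64.9% → the job-training program
The job-training program wins overall and in every risk group — no reversal.

No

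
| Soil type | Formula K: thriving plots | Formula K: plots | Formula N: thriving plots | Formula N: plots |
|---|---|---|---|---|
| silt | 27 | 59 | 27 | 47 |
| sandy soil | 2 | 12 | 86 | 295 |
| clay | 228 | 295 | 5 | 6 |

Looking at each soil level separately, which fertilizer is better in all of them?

Formula N

Silt: Formula K 27/59 = 45.8%, Formula N 27/47 = 57.4% → Formula N
Sandy soil: Formula K 2/12 = 16.7%, Formula N 86/295 = 29.2% → Formula N
Clay: Formula K 228/295 = 77.3%, Formula N 5/6 = 83.3% → Formula N
Formula N has the higher rate in all 3 groups.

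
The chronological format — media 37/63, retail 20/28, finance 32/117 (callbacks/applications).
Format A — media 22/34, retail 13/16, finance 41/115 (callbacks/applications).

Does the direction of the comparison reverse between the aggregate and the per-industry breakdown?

No

Media: the chronological format 37/63 = 58.7%, Format A 22/34 = 64.7% → Format A
Retail: the chronological format 20/28 = 71.4%, Format A 13/16 = 81.2% → Format A
Finance: the chronological format 32/117 = 27.4%, Format A 41/115 = 35.7% → Format A
Overall: the chronological format 89/208 = 42.8%, Format A 76/165 = 46.1% → Format A
Format A wins overall and in every industry group — no reversal.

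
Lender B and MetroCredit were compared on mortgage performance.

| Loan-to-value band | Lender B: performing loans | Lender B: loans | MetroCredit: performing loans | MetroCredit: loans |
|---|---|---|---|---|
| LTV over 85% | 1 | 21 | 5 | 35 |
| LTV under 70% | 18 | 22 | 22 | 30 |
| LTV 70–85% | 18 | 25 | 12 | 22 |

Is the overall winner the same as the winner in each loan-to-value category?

No

LTV over 85%: Lender B 1/21 = 4.8%, MetroCredit 5/35 = 14.3% → MetroCredit
LTV under 70%: Lender B 18/22 = 81.8%, MetroCredit 22/30 = 73.3% → Lender B
LTV 70–85%: Lender B 18/25 = 72.0%, MetroCredit 12/22 = 54.5% → Lender B
Overall: Lender B 37/68 = 54.4%, MetroCredit 39/87 = 44.8% → Lender B
Neither sweeps: Lender B wins 2 of 3 groups, MetroCredit wins 1. Lender B wins overall but not every group — no Simpson reversal.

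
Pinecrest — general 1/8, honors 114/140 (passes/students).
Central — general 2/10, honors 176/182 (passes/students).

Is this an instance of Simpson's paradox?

General: Pinecrest 1/8 = 12.5%, Central 2/10 = 20.0% → Central
Honors: Pinecrest 114/140 = 81.4%, Central 176/182 = 96.7% → Central
Overall: Pinecrest 115/148 = 77.7%, Central 178/192 = 92.7% → Central
Central wins overall and in every student group — no reversal.

No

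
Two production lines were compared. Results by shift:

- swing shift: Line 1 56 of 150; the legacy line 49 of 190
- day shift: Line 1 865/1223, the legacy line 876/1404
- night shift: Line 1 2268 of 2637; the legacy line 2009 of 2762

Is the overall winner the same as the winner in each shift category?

Swing shift: Line 1 56/150 = 37.3%, the legacy line 49/190 = 25.8% → Line 1
Day shift: Line 1 865/1223 = 70.7%, the legacy line 876/1404 = 62.4% → Line 1
Night shift: Line 1 2268/2637 = 86.0%, the legacy line 2009/2762 = 72.7% → Line 1
Overall: Line 1 3189/4010 = 79.5%, the legacy line 2934/4356 = 67.4% → Line 1
Line 1 wins overall and in every shift group — no reversal.

Yes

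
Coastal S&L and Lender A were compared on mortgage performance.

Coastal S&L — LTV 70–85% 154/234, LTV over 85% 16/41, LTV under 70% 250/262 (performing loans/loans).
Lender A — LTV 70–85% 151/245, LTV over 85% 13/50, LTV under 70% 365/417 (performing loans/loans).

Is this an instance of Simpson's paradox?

LTV 70–85%: Coastal S&L 154/234 = 65.8%, Lender A 151/245 = 61.6% → Coastal S&L
LTV over 85%: Coastal S&L 16/41 = 39.0%, Lender A 13/50 = 26.0% → Coastal S&L
LTV under 70%: Coastal S&L 250/262 = 95.4%, Lender A 365/417 = 87.5% → Coastal S&L
Overall: Coastal S&L 420/537 = 78.2%, Lender A 529/712 = 74.3% → Coastal S&L
Coastal S&L wins overall and in every loan-to-value group — no reversal.

No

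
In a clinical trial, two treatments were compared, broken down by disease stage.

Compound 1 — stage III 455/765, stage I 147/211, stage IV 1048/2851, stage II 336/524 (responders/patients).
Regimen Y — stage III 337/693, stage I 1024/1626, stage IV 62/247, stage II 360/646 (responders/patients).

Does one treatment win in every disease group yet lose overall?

Yes

Stage III: Compound 1 455/765 = 59.5%, Regimen Y 337/693 = 48.6% → Compound 1
Stage I: Compound 1 147/211 = 69.7%, Regimen Y 1024/1626 = 63.0% → Compound 1
Stage IV: Compound 1 1048/2851 = 36.8%, Regimen Y 62/247 = 25.1% → Compound 1
Stage II: Compound 1 336/524 = 64.1%, Regimen Y 360/646 = 55.7% → Compound 1
Overall: Compound 1 1986/4351 = 45.6%, Regimen Y 1783/3212 = 55.5% → Regimen Y
Compound 1 wins each disease group but Regimen Y wins overall — the comparison reverses. Compound 1's patients skew toward stage IV, which has a lower base rate.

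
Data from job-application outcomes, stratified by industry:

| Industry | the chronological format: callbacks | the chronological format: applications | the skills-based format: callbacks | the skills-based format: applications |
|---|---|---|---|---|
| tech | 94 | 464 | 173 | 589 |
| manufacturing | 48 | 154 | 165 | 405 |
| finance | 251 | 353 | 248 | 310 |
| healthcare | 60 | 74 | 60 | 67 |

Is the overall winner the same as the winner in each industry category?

Yes

Tech: the chronological format 94/464 = 20.3%, the skills-based format 173/589 = 29.4% → the skills-based format
Manufacturing: the chronological format 48/154 = 31.2%, the skills-based format 165/405 = 40.7% → the skills-based format
Finance: the chronological format 251/353 = 71.1%, the skills-based format 248/310 = 80.0% → the skills-based format
Healthcare: the chronological format 60/74 = 81.1%, the skills-based format 60/67 = 89.6% → the skills-based format
Overall: the chronological format 453/1045 = 43.3%, the skills-based format 646/1371 = 47.1% → the skills-based format
The skills-based format wins overall and in every industry group — no reversal.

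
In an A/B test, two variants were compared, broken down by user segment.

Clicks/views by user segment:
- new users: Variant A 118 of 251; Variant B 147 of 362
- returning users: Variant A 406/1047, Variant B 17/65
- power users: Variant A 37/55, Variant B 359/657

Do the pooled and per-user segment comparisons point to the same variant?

No

New users: Variant A 118/251 = 47.0%, Variant B 147/362 = 40.6% → Variant A
Returning users: Variant A 406/1047 = 38.8%, Variant B 17/65 = 26.2% → Variant A
Power users: Variant A 37/55 = 67.3%, Variant B 359/657 = 54.6% → Variant A
Overall: Variant A 561/1353 = 41.5%, Variant B 523/1084 = 48.2% → Variant B
Variant A wins each user group but Variant B wins overall — the comparison reverses. Variant A's views skew toward returning users, which has a lower base rate.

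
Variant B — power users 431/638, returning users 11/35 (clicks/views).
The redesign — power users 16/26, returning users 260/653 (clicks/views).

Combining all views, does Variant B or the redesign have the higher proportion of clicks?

Power users: Variant B 431/638 = 67.6%, the redesign 16/26 = 61.5% → Variant B
Returning users: Variant B 11/35 = 31.4%, the redesign 260/653 = 39.8% → the redesign
Overall: Variant B 442/673 = 65.7%, the redesign 276/679 = 40.6% → Variant B
(Neither sweeps every user group, but Variant B has the higher pooled rate.)

Variant B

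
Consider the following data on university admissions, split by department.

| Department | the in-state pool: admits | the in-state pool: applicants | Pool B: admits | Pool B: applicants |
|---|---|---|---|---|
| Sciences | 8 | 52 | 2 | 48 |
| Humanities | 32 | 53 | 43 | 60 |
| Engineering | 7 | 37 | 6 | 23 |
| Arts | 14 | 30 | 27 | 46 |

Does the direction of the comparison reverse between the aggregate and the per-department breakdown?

Sciences: the in-state pool 8/52 = 15.4%, Pool B 2/48 = 4.2% → the in-state pool
Humanities: the in-state pool 32/53 = 60.4%, Pool B 43/60 = 71.7% → Pool B
Engineering: the in-state pool 7/37 = 18.9%, Pool B 6/23 = 26.1% → Pool B
Arts: the in-state pool 14/30 = 46.7%, Pool B 27/46 = 58.7% → Pool B
Overall: the in-state pool 61/172 = 35.5%, Pool B 78/177 = 44.1% → Pool B
Neither sweeps: the in-state pool wins 1 of 4 groups, Pool B wins 3. Pool B wins overall but not every group — no Simpson reversal.

No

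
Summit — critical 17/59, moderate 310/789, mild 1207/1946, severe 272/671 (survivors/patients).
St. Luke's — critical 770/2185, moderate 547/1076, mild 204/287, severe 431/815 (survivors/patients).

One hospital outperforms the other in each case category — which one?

St. Luke's

Critical: Summit 17/59 = 28.8%, St. Luke's 770/2185 = 35.2% → St. Luke's
Moderate: Summit 310/789 = 39.3%, St. Luke's 547/1076 = 50.8% → St. Luke's
Mild: Summit 1207/1946 = 62.0%, St. Luke's 204/287 = 71.1% → St. Luke's
Severe: Summit 272/671 = 40.5%, St. Luke's 431/815 = 52.9% → St. Luke's
St. Luke's has the higher rate in all 4 groups.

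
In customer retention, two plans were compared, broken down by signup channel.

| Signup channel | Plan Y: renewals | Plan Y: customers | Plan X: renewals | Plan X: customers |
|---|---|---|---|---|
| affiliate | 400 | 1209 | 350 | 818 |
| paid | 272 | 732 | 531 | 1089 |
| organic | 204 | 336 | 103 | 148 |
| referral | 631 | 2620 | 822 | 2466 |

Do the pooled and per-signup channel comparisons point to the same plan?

Yes

Affiliate: Plan Y 400/1209 = 33.1%, Plan X 350/818 = 42.8% → Plan X
Paid: Plan Y 272/732 = 37.2%, Plan X 531/1089 = 48.8% → Plan X
Organic: Plan Y 204/336 = 60.7%, Plan X 103/148 = 69.6% → Plan X
Referral: Plan Y 631/2620 = 24.1%, Plan X 822/2466 = 33.3% → Plan X
Overall: Plan Y 1507/4897 = 30.8%, Plan X 1806/4521 = 39.9% → Plan X
Plan X wins overall and in every signup group — no reversal.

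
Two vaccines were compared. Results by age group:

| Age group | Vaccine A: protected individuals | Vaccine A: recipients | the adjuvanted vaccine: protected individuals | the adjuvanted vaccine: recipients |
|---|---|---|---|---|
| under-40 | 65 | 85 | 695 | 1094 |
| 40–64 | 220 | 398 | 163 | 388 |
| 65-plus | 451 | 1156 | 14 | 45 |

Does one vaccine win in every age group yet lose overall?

Yes

Under-40: Vaccine A 65/85 = 76.5%, the adjuvanted vaccine 695/1094 = 63.5% → Vaccine A
40–64: Vaccine A 220/398 = 55.3%, the adjuvanted vaccine 163/388 = 42.0% → Vaccine A
65-plus: Vaccine A 451/1156 = 39.0%, the adjuvanted vaccine 14/45 = 31.1% → Vaccine A
Overall: Vaccine A 736/1639 = 44.9%, the adjuvanted vaccine 872/1527 = 57.1% → the adjuvanted vaccine
Vaccine A wins each age group but the adjuvanted vaccine wins overall — the comparison reverses. Vaccine A's recipients skew toward 65-plus, which has a lower base rate.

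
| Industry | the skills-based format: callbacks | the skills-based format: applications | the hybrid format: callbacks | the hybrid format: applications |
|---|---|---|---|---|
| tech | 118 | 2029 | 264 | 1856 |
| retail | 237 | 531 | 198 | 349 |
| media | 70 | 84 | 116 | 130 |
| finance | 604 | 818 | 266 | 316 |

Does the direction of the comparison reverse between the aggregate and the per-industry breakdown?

Tech: the skills-based format 118/2029 = 5.8%, the hybrid format 264/1856 = 14.2% → the hybrid format
Retail: the skills-based format 237/531 = 44.6%, the hybrid format 198/349 = 56.7% → the hybrid format
Media: the skills-based format 70/84 = 83.3%, the hybrid format 116/130 = 89.2% → the hybrid format
Finance: the skills-based format 604/818 = 73.8%, the hybrid format 266/316 = 84.2% → the hybrid format
Overall: the skills-based format 1029/3462 = 29.7%, the hybrid format 844/2651 = 31.8% → the hybrid format
The hybrid format wins overall and in every industry group — no reversal.

No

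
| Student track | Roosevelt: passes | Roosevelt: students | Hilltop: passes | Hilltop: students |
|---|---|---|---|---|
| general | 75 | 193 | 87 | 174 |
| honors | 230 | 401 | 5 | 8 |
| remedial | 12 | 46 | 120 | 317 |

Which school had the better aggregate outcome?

General: Roosevelt 75/193 = 38.9%, Hilltop 87/174 = 50.0% → Hilltop
Honors: Roosevelt 230/401 = 57.4%, Hilltop 5/8 = 62.5% → Hilltop
Remedial: Roosevelt 12/46 = 26.1%, Hilltop 120/317 = 37.9% → Hilltop
Overall: Roosevelt 317/640 = 49.5%, Hilltop 212/499 = 42.5% → Roosevelt
(Hilltop wins every student group but Roosevelt wins overall — Hilltop's students skew toward the low-rate remedial group.)

Roosevelt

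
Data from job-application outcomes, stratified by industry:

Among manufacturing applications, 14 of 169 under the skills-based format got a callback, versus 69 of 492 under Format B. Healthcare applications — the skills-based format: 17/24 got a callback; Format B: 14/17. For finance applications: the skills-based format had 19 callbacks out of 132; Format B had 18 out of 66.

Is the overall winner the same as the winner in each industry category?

Manufacturing: the skills-based format 14/169 = 8.3%, Format B 69/492 = 14.0% → Format B
Healthcare: the skills-based format 17/24 = 70.8%, Format B 14/17 = 82.4% → Format B
Finance: the skills-based format 19/132 = 14.4%, Format B 18/66 = 27.3% → Format B
Overall: the skills-based format 50/325 = 15.4%, Format B 101/575 = 17.6% → Format B
Format B wins overall and in every industry group — no reversal.

Yes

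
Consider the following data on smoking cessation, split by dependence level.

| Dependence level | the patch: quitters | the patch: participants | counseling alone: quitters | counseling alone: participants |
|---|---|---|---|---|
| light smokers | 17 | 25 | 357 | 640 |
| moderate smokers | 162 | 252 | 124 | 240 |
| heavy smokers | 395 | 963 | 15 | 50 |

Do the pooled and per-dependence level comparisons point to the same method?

Light smokers: the patch 17/25 = 68.0%, counseling alone 357/640 = 55.8% → the patch
Moderate smokers: the patch 162/252 = 64.3%, counseling alone 124/240 = 51.7% → the patch
Heavy smokers: the patch 395/963 = 41.0%, counseling alone 15/50 = 30.0% → the patch
Overall: the patch 574/1240 = 46.3%, counseling alone 496/930 = 53.3% → counseling alone
The patch wins each dependence group but counseling alone wins overall — the comparison reverses. The patch's participants skew toward heavy smokers, which has a lower base rate.

No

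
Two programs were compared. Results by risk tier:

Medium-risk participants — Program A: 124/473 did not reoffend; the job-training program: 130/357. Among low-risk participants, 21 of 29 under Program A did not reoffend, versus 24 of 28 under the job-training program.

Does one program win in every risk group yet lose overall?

Medium-risk: Program A 124/473 = 26.2%, the job-training program 130/357 = 36.4% → the job-training program
Low-risk: Program A 21/29 = 72.4%, the job-training program 24/28 = 85.7% → the job-training program
Overall: Program A 145/502 = 28.9%, the job-training program 154/385 = 40.0% → the job-training program
The job-training program wins overall and in every risk group — no reversal.

No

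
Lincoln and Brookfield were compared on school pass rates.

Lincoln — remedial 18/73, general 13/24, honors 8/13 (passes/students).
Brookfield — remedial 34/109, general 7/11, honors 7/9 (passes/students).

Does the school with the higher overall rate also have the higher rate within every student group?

Remedial: Lincoln 18/73 = 24.7%, Brookfield 34/109 = 31.2% → Brookfield
General: Lincoln 13/24 = 54.2%, Brookfield 7/11 = 63.6% → Brookfield
Honors: Lincoln 8/13 = 61.5%, Brookfield 7/9 = 77.8% → Brookfield
Overall: Lincoln 39/110 = 35.5%, Brookfield 48/129 = 37.2% → Brookfield
Brookfield wins overall and in every student group — no reversal.

Yes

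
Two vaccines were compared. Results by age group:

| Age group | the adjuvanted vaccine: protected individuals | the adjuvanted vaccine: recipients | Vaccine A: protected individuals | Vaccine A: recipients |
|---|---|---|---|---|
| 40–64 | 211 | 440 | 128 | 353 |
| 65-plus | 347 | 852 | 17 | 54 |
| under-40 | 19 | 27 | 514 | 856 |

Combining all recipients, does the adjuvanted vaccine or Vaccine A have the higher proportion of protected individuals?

Vaccine A

40–64: the adjuvanted vaccine 211/440 = 48.0%, Vaccine A 128/353 = 36.3% → the adjuvanted vaccine
65-plus: the adjuvanted vaccine 347/852 = 40.7%, Vaccine A 17/54 = 31.5% → the adjuvanted vaccine
Under-40: the adjuvanted vaccine 19/27 = 70.4%, Vaccine A 514/856 = 60.0% → the adjuvanted vaccine
Overall: the adjuvanted vaccine 577/1319 = 43.7%, Vaccine A 659/1263 = 52.2% → Vaccine A
(The adjuvanted vaccine wins every age group but Vaccine A wins overall — the adjuvanted vaccine's recipients skew toward the low-rate 65-plus group.)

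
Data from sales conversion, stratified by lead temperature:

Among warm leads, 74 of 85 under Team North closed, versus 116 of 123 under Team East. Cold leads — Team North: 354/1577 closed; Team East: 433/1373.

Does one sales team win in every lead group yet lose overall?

No

Warm: Team North 74/85 = 87.1%, Team East 116/123 = 94.3% → Team East
Cold: Team North 354/1577 = 22.4%, Team East 433/1373 = 31.5% → Team East
Overall: Team North 428/1662 = 25.8%, Team East 549/1496 = 36.7% → Team East
Team East wins overall and in every lead group — no reversal.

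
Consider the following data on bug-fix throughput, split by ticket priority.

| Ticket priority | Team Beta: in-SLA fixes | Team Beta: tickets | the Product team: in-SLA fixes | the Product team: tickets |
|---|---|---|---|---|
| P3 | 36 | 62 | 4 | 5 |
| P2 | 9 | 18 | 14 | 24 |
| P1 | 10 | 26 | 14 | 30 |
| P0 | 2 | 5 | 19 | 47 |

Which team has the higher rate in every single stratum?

the Product team

P3: Team Beta 36/62 = 58.1%, the Product team 4/5 = 80.0% → the Product team
P2: Team Beta 9/18 = 50.0%, the Product team 14/24 = 58.3% → the Product team
P1: Team Beta 10/26 = 38.5%, the Product team 14/30 = 46.7% → the Product team
P0: Team Beta 2/5 = 40.0%, the Product team 19/47 = 40.4% → the Product team
The Product team has the higher rate in all 4 groups.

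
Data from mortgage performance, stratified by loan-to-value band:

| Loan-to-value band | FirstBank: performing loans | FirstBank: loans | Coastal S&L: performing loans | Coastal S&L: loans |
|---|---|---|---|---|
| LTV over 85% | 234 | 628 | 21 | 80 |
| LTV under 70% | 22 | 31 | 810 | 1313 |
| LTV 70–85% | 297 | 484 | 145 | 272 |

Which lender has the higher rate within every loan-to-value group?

FirstBank

LTV over 85%: FirstBank 234/628 = 37.3%, Coastal S&L 21/80 = 26.2% → FirstBank
LTV under 70%: FirstBank 22/31 = 71.0%, Coastal S&L 810/1313 = 61.7% → FirstBank
LTV 70–85%: FirstBank 297/484 = 61.4%, Coastal S&L 145/272 = 53.3% → FirstBank
FirstBank has the higher rate in all 3 groups.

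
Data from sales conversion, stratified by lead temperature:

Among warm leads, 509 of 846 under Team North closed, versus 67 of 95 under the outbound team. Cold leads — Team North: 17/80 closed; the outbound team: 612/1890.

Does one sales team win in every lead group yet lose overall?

Warm: Team North 509/846 = 60.2%, the outbound team 67/95 = 70.5% → the outbound team
Cold: Team North 17/80 = 21.2%, the outbound team 612/1890 = 32.4% → the outbound team
Overall: Team North 526/926 = 56.8%, the outbound team 679/1985 = 34.2% → Team North
The outbound team wins each lead group but Team North wins overall — the comparison reverses. The outbound team's leads skew toward cold, which has a lower base rate.

Yes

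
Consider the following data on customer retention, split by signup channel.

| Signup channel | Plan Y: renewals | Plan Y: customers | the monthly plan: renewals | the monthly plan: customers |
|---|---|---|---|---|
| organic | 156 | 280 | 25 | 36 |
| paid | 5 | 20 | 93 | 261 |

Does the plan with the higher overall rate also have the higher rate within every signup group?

No

Organic: Plan Y 156/280 = 55.7%, the monthly plan 25/36 = 69.4% → the monthly plan
Paid: Plan Y 5/20 = 25.0%, the monthly plan 93/261 = 35.6% → the monthly plan
Overall: Plan Y 161/300 = 53.7%, the monthly plan 118/297 = 39.7% → Plan Y
The monthly plan wins each signup group but Plan Y wins overall — the comparison reverses. The monthly plan's customers skew toward paid, which has a lower base rate.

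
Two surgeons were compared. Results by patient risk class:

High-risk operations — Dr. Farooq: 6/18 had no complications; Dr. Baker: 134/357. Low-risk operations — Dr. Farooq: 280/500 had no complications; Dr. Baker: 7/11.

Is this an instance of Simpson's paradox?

High-risk: Dr. Farooq 6/18 = 33.3%, Dr. Baker 134/357 = 37.5% → Dr. Baker
Low-risk: Dr. Farooq 280/500 = 56.0%, Dr. Baker 7/11 = 63.6% → Dr. Baker
Overall: Dr. Farooq 286/518 = 55.2%, Dr. Baker 141/368 = 38.3% → Dr. Farooq
Dr. Baker wins each patient risk group but Dr. Farooq wins overall — the comparison reverses. Dr. Baker's operations skew toward high-risk, which has a lower base rate.

Yes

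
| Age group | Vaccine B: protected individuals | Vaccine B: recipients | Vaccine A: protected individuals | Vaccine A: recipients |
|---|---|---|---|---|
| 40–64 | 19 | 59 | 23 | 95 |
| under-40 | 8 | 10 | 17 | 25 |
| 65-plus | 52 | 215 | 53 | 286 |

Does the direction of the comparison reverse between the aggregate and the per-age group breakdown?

No

40–64: Vaccine B 19/59 = 32.2%, Vaccine A 23/95 = 24.2% → Vaccine B
Under-40: Vaccine B 8/10 = 80.0%, Vaccine A 17/25 = 68.0% → Vaccine B
65-plus: Vaccine B 52/215 = 24.2%, Vaccine A 53/286 = 18.5% → Vaccine B
Overall: Vaccine B 79/284 = 27.8%, Vaccine A 93/406 = 22.9% → Vaccine B
Vaccine B wins overall and in every age group — no reversal.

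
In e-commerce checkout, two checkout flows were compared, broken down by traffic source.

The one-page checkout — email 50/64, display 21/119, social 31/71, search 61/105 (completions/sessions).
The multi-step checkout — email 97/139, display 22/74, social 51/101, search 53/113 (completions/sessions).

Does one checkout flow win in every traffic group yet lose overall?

No

Email: the one-page checkout 50/64 = 78.1%, the multi-step checkout 97/139 = 69.8% → the one-page checkout
Display: the one-page checkout 21/119 = 17.6%, the multi-step checkout 22/74 = 29.7% → the multi-step checkout
Social: the one-page checkout 31/71 = 43.7%, the multi-step checkout 51/101 = 50.5% → the multi-step checkout
Search: the one-page checkout 61/105 = 58.1%, the multi-step checkout 53/113 = 46.9% → the one-page checkout
Overall: the one-page checkout 163/359 = 45.4%, the multi-step checkout 223/427 = 52.2% → the multi-step checkout
Neither sweeps: the one-page checkout wins 2 of 4 groups, the multi-step checkout wins 2. The multi-step checkout wins overall but not every group — no Simpson reversal.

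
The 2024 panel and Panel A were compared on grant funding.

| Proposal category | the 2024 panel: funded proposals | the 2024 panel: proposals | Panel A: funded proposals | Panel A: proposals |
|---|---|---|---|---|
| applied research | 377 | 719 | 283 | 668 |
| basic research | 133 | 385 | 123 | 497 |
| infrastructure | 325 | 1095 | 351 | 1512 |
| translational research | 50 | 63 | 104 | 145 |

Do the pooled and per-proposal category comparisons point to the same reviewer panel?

Yes

Applied research: the 2024 panel 377/719 = 52.4%, Panel A 283/668 = 42.4% → the 2024 panel
Basic research: the 2024 panel 133/385 = 34.5%, Panel A 123/497 = 24.7% → the 2024 panel
Infrastructure: the 2024 panel 325/1095 = 29.7%, Panel A 351/1512 = 23.2% → the 2024 panel
Translational research: the 2024 panel 50/63 = 79.4%, Panel A 104/145 = 71.7% → the 2024 panel
Overall: the 2024 panel 885/2262 = 39.1%, Panel A 861/2822 = 30.5% → the 2024 panel
The 2024 panel wins overall and in every proposal group — no reversal.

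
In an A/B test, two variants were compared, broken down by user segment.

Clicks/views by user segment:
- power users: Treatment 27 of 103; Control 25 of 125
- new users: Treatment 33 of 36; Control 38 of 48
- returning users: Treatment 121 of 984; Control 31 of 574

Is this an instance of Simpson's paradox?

No

Power users: Treatment 27/103 = 26.2%, Control 25/125 = 20.0% → Treatment
New users: Treatment 33/36 = 91.7%, Control 38/48 = 79.2% → Treatment
Returning users: Treatment 121/984 = 12.3%, Control 31/574 = 5.4% → Treatment
Overall: Treatment 181/1123 = 16.1%, Control 94/747 = 12.6% → Treatment
Treatment wins overall and in every user group — no reversal.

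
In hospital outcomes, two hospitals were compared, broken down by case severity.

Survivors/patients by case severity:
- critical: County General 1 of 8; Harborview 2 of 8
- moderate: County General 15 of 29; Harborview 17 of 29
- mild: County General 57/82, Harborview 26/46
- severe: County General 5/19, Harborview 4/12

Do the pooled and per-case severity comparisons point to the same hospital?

Critical: County General 1/8 = 12.5%, Harborview 2/8 = 25.0% → Harborview
Moderate: County General 15/29 = 51.7%, Harborview 17/29 = 58.6% → Harborview
Mild: County General 57/82 = 69.5%, Harborview 26/46 = 56.5% → County General
Severe: County General 5/19 = 26.3%, Harborview 4/12 = 33.3% → Harborview
Overall: County General 78/138 = 56.5%, Harborview 49/95 = 51.6% → County General
Neither sweeps: County General wins 1 of 4 groups, Harborview wins 3. County General wins overall but not every group — no Simpson reversal.

No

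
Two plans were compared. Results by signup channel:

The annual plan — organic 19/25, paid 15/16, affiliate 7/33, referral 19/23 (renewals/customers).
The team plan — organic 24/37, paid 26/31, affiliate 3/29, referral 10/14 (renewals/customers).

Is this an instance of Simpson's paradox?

Organic: the annual plan 19/25 = 76.0%, the team plan 24/37 = 64.9% → the annual plan
Paid: the annual plan 15/16 = 93.8%, the team plan 26/31 = 83.9% → the annual plan
Affiliate: the annual plan 7/33 = 21.2%, the team plan 3/29 = 10.3% → the annual plan
Referral: the annual plan 19/23 = 82.6%, the team plan 10/14 = 71.4% → the annual plan
Overall: the annual plan 60/97 = 61.9%, the team plan 63/111 = 56.8% → the annual plan
The annual plan wins overall and in every signup group — no reversal.

No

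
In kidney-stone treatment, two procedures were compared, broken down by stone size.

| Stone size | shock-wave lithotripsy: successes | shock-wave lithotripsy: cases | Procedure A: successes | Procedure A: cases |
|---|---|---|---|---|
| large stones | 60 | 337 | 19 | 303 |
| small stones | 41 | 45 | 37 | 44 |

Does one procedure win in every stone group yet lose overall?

Large stones: shock-wave lithotripsy 60/337 = 17.8%, Procedure A 19/303 = 6.3% → shock-wave lithotripsy
Small stones: shock-wave lithotripsy 41/45 = 91.1%, Procedure A 37/44 = 84.1% → shock-wave lithotripsy
Overall: shock-wave lithotripsy 101/382 = 26.4%, Procedure A 56/347 = 16.1% → shock-wave lithotripsy
Shock-wave lithotripsy wins overall and in every stone group — no reversal.

No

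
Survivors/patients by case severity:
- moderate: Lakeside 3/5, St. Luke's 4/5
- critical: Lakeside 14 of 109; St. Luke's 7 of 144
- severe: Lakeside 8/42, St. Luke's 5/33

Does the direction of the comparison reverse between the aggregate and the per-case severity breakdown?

Moderate: Lakeside 3/5 = 60.0%, St. Luke's 4/5 = 80.0% → St. Luke's
Critical: Lakeside 14/109 = 12.8%, St. Luke's 7/144 = 4.9% → Lakeside
Severe: Lakeside 8/42 = 19.0%, St. Luke's 5/33 = 15.2% → Lakeside
Overall: Lakeside 25/156 = 16.0%, St. Luke's 16/182 = 8.8% → Lakeside
Neither sweeps: Lakeside wins 2 of 3 groups, St. Luke's wins 1. Lakeside wins overall but not every group — no Simpson reversal.

No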